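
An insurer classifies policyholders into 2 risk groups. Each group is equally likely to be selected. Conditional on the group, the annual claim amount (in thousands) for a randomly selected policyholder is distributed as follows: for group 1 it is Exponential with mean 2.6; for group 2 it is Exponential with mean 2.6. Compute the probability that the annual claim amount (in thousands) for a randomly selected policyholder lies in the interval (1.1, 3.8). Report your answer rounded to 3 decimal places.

0.423

Conditional on each group, P(1.1 < X < 3.8): 1: 0.423149; 2: 0.423149.
By total probability, P(1.1 < X < 3.8) = 0.5·0.423149 + 0.5·0.423149 = 0.423149.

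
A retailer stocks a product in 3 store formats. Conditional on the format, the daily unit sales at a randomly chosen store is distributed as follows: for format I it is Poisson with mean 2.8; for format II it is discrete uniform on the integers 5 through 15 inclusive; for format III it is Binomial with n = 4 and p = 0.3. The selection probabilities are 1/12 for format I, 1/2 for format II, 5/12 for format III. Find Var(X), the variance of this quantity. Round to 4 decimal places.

Per component, I: μ=2.8, E[X²]=10.64; II: μ=10, E[X²]=110; III: μ=1.2, E[X²]=2.28.
E[X] = 0.0833333·2.8 + 0.5·10 + 0.416667·1.2 = 5.73333.
E[X²] = 0.0833333·10.64 + 0.5·110 + 0.416667·2.28 = 56.8367.
Var(X) = E[X²] − (E[X])² = 56.8367 − 32.8711 = 23.9656.

23.9656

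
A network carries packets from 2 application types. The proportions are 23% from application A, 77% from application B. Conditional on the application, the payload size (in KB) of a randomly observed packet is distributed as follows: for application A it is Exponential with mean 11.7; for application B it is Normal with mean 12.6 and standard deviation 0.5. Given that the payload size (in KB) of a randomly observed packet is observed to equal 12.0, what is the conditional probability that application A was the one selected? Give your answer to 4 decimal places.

0.0230

Likelihoods f(12.0 | ·): A: 0.0306467; B: 0.388372.
Posterior ∝ prior × likelihood. Numerator for A: 0.23·0.0306467 = 0.00704874.
Normalizing constant: 0.23·0.0306467 + 0.77·0.388372 = 0.306095.
P(A | observation) = 0.00704874 / 0.306095 = 0.0230279.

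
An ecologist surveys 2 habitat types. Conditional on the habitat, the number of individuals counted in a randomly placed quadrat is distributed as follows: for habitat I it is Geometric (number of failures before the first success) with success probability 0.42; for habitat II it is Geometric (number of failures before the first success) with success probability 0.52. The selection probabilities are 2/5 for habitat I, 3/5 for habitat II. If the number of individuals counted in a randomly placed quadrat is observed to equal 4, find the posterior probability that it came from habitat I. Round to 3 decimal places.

Likelihoods P(X=4 | ·): I: 0.0475293; II: 0.0276038.
Posterior ∝ prior × likelihood. Numerator for I: 0.4·0.0475293 = 0.0190117.
Normalizing constant: 0.4·0.0475293 + 0.6·0.0276038 = 0.035574.
P(I | observation) = 0.0190117 / 0.035574 = 0.534428.

0.534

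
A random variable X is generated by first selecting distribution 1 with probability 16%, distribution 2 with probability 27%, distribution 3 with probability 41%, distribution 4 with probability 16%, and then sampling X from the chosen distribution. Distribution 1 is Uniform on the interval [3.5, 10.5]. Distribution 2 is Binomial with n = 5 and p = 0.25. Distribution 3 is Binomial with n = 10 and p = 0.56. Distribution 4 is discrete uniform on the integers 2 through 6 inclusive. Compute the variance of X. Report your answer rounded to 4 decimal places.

6.6133

Per component, 1: μ=7, E[X²]=53.0833; 2: μ=1.25, E[X²]=2.5; 3: μ=5.6, E[X²]=33.824; 4: μ=4, E[X²]=18.
E[X] = 0.16·7 + 0.27·1.25 + 0.41·5.6 + 0.16·4 = 4.3935.
E[X²] = 0.16·53.0833 + 0.27·2.5 + 0.41·33.824 + 0.16·18 = 25.9162.
Var(X) = E[X²] − (E[X])² = 25.9162 − 19.3028 = 6.61333.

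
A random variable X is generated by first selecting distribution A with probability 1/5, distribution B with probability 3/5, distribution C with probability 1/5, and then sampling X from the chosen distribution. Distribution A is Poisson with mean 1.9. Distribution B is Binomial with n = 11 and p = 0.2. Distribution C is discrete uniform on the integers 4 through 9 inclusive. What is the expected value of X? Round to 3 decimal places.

3.000

Component means — A: 1.9; B: 2.2; C: 6.5.
E[X] = 0.2·1.9 + 0.6·2.2 + 0.2·6.5 = 3.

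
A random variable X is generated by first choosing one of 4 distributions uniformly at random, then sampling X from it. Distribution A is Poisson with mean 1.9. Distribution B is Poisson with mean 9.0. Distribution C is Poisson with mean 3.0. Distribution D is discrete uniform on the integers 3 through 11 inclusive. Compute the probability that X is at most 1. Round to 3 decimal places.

Conditional on each component, P(X ≤ 1): A: 0.433749; B: 0.0012341; C: 0.199148; D: 0.
By total probability, P(X ≤ 1) = 0.25·0.433749 + 0.25·0.0012341 + 0.25·0.199148 + 0.25·0 = 0.158533.

0.159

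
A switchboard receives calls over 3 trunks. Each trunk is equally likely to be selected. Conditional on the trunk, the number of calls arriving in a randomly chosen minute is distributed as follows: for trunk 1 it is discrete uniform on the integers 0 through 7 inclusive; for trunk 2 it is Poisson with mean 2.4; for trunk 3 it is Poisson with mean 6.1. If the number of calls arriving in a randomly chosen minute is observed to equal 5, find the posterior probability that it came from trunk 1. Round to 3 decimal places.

0.364

Likelihoods P(X=5 | ·): 1: 0.125; 2: 0.0601961; 3: 0.15786.
Posterior ∝ prior × likelihood. Numerator for 1: 0.333333·0.125 = 0.0416667.
Normalizing constant: 0.333333·0.125 + 0.333333·0.0601961 + 0.333333·0.15786 = 0.114352.
P(1 | observation) = 0.0416667 / 0.114352 = 0.364372.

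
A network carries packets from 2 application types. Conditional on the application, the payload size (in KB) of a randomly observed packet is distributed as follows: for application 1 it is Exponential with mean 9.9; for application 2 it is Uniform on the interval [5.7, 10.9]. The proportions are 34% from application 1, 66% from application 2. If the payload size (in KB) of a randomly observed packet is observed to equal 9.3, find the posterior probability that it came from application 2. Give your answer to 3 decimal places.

Likelihoods f(9.3 | ·): 1: 0.0394813; 2: 0.192308.
Posterior ∝ prior × likelihood. Numerator for 2: 0.66·0.192308 = 0.126923.
Normalizing constant: 0.34·0.0394813 + 0.66·0.192308 = 0.140347.
P(2 | observation) = 0.126923 / 0.140347 = 0.904354.

0.904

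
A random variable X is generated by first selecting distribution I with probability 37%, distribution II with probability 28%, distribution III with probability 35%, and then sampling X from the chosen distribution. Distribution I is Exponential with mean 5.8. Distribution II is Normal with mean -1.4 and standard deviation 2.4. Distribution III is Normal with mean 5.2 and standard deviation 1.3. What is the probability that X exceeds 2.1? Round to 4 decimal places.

Conditional on each component, P(X > 2.1): I: 0.696234; II: 0.0723743; III: 0.991452.
By total probability, P(X > 2.1) = 0.37·0.696234 + 0.28·0.0723743 + 0.35·0.991452 = 0.62488.

0.6249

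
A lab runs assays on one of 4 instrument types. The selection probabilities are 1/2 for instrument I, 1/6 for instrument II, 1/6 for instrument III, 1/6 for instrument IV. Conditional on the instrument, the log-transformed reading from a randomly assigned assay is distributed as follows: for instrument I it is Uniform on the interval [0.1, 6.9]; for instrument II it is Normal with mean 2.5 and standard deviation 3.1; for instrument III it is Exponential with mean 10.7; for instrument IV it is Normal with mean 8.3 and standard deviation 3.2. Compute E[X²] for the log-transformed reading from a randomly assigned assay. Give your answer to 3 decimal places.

62.047

For each component E[X²] = Var + (mean)², giving I: 16.1033; II: 15.86; III: 228.98; IV: 79.13.
Overall E[X²] = 0.5·16.1033 + 0.166667·15.86 + 0.166667·228.98 + 0.166667·79.13 = 62.0467.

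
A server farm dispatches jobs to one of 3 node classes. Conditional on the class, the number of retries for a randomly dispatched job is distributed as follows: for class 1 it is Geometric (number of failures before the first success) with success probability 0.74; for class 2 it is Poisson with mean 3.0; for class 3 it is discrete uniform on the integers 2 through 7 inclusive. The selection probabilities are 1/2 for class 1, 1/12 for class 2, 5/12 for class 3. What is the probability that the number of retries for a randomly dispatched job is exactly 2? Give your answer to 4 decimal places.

0.1131

Conditional on each class, P(X = 2): 1: 0.050024; 2: 0.224042; 3: 0.166667.
By total probability, P(X = 2) = 0.5·0.050024 + 0.0833333·0.224042 + 0.416667·0.166667 = 0.113127.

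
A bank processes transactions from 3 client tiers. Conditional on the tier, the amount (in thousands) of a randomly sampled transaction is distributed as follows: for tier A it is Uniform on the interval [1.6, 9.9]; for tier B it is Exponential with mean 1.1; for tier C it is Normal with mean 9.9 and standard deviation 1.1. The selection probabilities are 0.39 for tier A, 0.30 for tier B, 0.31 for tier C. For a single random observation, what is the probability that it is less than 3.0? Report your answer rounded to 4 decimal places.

Conditional on each tier, P(X < 3.0): A: 0.168675; B: 0.934603; C: 1.77389e-10.
By total probability, P(X < 3.0) = 0.39·0.168675 + 0.3·0.934603 + 0.31·1.77389e-10 = 0.346164.

0.3462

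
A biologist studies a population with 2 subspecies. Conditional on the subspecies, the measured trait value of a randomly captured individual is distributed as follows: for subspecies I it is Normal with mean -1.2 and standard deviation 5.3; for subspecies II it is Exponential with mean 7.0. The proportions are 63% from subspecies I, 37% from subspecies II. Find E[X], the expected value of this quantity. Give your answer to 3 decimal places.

1.834

Component means — I: -1.2; II: 7.
E[X] = 0.63·-1.2 + 0.37·7 = 1.834.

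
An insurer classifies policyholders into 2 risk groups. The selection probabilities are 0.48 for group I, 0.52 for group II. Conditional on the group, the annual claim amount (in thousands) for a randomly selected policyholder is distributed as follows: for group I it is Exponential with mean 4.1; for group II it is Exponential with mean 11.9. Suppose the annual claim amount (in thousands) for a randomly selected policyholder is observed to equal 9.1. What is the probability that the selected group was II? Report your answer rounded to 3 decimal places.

0.615

Likelihoods f(9.1 | ·): I: 0.026503; II: 0.0391152.
Posterior ∝ prior × likelihood. Numerator for II: 0.52·0.0391152 = 0.0203399.
Normalizing constant: 0.48·0.026503 + 0.52·0.0391152 = 0.0330613.
P(II | observation) = 0.0203399 / 0.0330613 = 0.615217.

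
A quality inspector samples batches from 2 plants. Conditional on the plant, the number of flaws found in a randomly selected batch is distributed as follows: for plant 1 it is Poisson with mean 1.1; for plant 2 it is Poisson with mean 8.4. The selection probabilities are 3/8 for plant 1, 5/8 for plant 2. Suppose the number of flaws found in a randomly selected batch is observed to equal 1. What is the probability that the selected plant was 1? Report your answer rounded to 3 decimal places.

0.991

Likelihoods P(X=1 | ·): 1: 0.366158; 2: 0.00188889.
Posterior ∝ prior × likelihood. Numerator for 1: 0.375·0.366158 = 0.137309.
Normalizing constant: 0.375·0.366158 + 0.625·0.00188889 = 0.13849.
P(1 | observation) = 0.137309 / 0.13849 = 0.991476.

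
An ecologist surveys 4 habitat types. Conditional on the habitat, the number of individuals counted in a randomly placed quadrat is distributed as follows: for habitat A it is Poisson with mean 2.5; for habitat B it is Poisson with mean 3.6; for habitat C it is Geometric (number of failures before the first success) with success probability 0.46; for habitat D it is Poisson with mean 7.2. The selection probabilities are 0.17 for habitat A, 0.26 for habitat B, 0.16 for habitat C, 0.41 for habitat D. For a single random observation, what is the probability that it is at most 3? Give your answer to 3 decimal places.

0.439

Conditional on each habitat, P(X ≤ 3): A: 0.757576; B: 0.515216; C: 0.914969; D: 0.0719171.
By total probability, P(X ≤ 3) = 0.17·0.757576 + 0.26·0.515216 + 0.16·0.914969 + 0.41·0.0719171 = 0.438625.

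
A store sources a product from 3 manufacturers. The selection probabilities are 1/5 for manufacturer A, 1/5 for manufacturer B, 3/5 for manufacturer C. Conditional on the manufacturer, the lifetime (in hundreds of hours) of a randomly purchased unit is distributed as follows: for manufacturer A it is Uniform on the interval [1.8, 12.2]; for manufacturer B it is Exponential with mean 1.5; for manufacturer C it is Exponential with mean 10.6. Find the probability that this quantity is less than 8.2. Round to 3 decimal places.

Conditional on each manufacturer, P(X < 8.2): A: 0.615385; B: 0.995775; C: 0.538644.
By total probability, P(X < 8.2) = 0.2·0.615385 + 0.2·0.995775 + 0.6·0.538644 = 0.645418.

0.645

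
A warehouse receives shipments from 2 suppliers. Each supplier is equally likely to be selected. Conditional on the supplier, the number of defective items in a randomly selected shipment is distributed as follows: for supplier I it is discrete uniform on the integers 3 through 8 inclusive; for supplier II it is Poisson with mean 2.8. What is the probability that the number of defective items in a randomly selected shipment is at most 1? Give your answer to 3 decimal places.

Conditional on each supplier, P(X ≤ 1): I: 0; II: 0.231078.
By total probability, P(X ≤ 1) = 0.5·0 + 0.5·0.231078 = 0.115539.

0.116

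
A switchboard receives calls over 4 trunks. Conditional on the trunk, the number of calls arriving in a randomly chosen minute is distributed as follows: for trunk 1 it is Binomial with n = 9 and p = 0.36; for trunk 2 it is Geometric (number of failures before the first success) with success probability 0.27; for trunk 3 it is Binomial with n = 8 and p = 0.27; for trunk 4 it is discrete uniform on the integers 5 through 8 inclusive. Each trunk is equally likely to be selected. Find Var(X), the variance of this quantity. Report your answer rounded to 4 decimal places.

Per component, 1: μ=3.24, E[X²]=12.5712; 2: μ=2.7037, E[X²]=17.3237; 3: μ=2.16, E[X²]=6.2424; 4: μ=6.5, E[X²]=43.5.
E[X] = 0.25·3.24 + 0.25·2.7037 + 0.25·2.16 + 0.25·6.5 = 3.65093.
E[X²] = 0.25·12.5712 + 0.25·17.3237 + 0.25·6.2424 + 0.25·43.5 = 19.9093.
Var(X) = E[X²] − (E[X])² = 19.9093 − 13.3293 = 6.58007.

6.5801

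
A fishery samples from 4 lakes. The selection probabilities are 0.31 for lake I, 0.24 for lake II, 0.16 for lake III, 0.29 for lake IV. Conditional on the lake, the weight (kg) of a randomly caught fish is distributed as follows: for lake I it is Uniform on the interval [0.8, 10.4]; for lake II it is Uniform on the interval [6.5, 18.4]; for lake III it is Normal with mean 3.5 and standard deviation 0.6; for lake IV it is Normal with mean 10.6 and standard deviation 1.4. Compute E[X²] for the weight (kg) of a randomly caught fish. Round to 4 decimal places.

87.3056

For each component E[X²] = Var + (mean)², giving I: 39.04; II: 166.803; III: 12.61; IV: 114.32.
Overall E[X²] = 0.31·39.04 + 0.24·166.803 + 0.16·12.61 + 0.29·114.32 = 87.3056.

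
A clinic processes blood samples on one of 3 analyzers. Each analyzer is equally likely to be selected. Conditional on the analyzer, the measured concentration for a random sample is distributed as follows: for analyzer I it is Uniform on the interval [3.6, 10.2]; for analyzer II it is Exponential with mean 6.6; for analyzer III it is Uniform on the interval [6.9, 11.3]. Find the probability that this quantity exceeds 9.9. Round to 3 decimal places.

0.196

Conditional on each analyzer, P(X > 9.9): I: 0.0454545; II: 0.22313; III: 0.318182.
By total probability, P(X > 9.9) = 0.333333·0.0454545 + 0.333333·0.22313 + 0.333333·0.318182 = 0.195589.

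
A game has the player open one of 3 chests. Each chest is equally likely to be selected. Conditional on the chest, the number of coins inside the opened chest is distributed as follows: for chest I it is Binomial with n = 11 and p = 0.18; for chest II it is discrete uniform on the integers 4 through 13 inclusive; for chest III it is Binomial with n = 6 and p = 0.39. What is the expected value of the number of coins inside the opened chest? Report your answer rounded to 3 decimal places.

Component means — I: 1.98; II: 8.5; III: 2.34.
E[X] = 0.333333·1.98 + 0.333333·8.5 + 0.333333·2.34 = 4.27333.

4.273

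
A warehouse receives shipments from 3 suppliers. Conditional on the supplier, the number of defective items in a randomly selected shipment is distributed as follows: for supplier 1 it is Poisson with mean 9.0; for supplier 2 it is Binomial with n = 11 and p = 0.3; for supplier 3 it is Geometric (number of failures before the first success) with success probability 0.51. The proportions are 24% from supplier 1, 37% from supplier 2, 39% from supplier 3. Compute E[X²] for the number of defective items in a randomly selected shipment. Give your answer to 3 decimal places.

For each component E[X²] = Var + (mean)², giving 1: 90; 2: 13.2; 3: 2.807.
Overall E[X²] = 0.24·90 + 0.37·13.2 + 0.39·2.807 = 27.5787.

27.579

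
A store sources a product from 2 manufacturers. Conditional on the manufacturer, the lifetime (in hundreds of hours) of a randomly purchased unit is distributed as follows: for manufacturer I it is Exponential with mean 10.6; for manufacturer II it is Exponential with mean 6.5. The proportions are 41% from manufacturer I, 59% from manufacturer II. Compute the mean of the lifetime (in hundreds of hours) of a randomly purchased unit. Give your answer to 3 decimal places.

8.181

Component means — I: 10.6; II: 6.5.
E[X] = 0.41·10.6 + 0.59·6.5 = 8.181.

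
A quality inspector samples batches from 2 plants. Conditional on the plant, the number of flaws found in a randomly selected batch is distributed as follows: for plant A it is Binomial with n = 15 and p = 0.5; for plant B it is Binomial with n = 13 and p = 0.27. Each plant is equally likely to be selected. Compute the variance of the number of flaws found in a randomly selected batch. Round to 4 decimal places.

7.1362

Per component, A: μ=7.5, E[X²]=60; B: μ=3.51, E[X²]=14.8824.
E[X] = 0.5·7.5 + 0.5·3.51 = 5.505.
E[X²] = 0.5·60 + 0.5·14.8824 = 37.4412.
Var(X) = E[X²] − (E[X])² = 37.4412 − 30.305 = 7.13618.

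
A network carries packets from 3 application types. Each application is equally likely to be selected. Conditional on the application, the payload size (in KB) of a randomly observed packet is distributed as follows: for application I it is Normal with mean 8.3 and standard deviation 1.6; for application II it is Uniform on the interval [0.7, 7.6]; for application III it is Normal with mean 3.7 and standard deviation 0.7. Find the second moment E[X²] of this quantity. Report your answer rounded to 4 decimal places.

For each component E[X²] = Var + (mean)², giving I: 71.45; II: 21.19; III: 14.18.
Overall E[X²] = 0.333333·71.45 + 0.333333·21.19 + 0.333333·14.18 = 35.6067.

35.6067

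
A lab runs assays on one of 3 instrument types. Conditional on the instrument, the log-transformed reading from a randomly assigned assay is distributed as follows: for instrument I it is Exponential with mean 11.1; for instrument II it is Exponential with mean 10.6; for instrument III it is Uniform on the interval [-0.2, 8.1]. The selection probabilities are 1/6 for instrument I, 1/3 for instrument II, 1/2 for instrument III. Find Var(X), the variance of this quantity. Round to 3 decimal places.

Per component, I: μ=11.1, E[X²]=246.42; II: μ=10.6, E[X²]=224.72; III: μ=3.95, E[X²]=21.3433.
E[X] = 0.166667·11.1 + 0.333333·10.6 + 0.5·3.95 = 7.35833.
E[X²] = 0.166667·246.42 + 0.333333·224.72 + 0.5·21.3433 = 126.648.
Var(X) = E[X²] − (E[X])² = 126.648 − 54.1451 = 72.5033.

72.503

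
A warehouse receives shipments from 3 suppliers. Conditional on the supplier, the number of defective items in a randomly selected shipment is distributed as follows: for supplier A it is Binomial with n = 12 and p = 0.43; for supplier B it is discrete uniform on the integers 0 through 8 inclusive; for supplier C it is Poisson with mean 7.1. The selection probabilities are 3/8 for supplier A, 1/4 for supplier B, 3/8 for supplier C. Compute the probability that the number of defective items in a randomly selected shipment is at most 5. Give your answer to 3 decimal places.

0.493

Conditional on each supplier, P(X ≤ 5): A: 0.583284; B: 0.666667; C: 0.288119.
By total probability, P(X ≤ 5) = 0.375·0.583284 + 0.25·0.666667 + 0.375·0.288119 = 0.493443.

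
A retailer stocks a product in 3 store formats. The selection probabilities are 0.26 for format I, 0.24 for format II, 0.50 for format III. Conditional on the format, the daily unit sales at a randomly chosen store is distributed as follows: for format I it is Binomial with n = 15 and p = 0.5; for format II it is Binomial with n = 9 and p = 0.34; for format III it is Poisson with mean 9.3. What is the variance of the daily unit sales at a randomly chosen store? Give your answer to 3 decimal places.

12.434

Per component, I: μ=7.5, E[X²]=60; II: μ=3.06, E[X²]=11.3832; III: μ=9.3, E[X²]=95.79.
E[X] = 0.26·7.5 + 0.24·3.06 + 0.5·9.3 = 7.3344.
E[X²] = 0.26·60 + 0.24·11.3832 + 0.5·95.79 = 66.227.
Var(X) = E[X²] − (E[X])² = 66.227 − 53.7934 = 12.4335.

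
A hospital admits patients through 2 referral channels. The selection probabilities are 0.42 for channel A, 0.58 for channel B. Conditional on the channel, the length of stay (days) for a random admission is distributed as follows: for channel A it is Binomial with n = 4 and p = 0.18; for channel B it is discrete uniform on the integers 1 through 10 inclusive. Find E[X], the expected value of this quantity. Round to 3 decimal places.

Component means — A: 0.72; B: 5.5.
E[X] = 0.42·0.72 + 0.58·5.5 = 3.4924.

3.492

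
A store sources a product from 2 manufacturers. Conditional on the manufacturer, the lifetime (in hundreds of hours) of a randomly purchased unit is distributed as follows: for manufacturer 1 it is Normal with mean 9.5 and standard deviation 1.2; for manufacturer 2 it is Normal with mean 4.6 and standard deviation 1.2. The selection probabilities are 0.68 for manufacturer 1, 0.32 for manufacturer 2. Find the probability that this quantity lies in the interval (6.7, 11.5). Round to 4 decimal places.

0.6536

Conditional on each manufacturer, P(6.7 < X < 11.5): 1: 0.942394; 2: 0.0400592.
By total probability, P(6.7 < X < 11.5) = 0.68·0.942394 + 0.32·0.0400592 = 0.653647.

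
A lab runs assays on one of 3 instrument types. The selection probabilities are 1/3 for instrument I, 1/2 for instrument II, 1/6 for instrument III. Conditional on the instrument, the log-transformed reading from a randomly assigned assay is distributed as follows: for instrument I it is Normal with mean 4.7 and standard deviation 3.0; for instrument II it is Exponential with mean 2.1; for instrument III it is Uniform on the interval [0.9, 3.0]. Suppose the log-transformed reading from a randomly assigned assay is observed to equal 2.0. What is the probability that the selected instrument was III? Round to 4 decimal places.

Likelihoods f(2.0 | ·): I: 0.0886951; II: 0.183724; III: 0.47619.
Posterior ∝ prior × likelihood. Numerator for III: 0.166667·0.47619 = 0.0793651.
Normalizing constant: 0.333333·0.0886951 + 0.5·0.183724 + 0.166667·0.47619 = 0.200792.
P(III | observation) = 0.0793651 / 0.200792 = 0.39526.

0.3953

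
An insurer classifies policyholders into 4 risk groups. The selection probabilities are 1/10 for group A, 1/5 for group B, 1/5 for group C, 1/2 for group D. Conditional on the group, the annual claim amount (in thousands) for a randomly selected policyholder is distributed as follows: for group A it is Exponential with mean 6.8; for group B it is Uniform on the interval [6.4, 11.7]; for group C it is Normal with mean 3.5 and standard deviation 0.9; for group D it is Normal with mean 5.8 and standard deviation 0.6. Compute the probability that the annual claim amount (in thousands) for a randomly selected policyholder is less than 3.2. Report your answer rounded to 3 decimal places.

Conditional on each group, P(X < 3.2): A: 0.375365; B: 0; C: 0.369441; D: 7.34342e-06.
By total probability, P(X < 3.2) = 0.1·0.375365 + 0.2·0 + 0.2·0.369441 + 0.5·7.34342e-06 = 0.111428.

0.111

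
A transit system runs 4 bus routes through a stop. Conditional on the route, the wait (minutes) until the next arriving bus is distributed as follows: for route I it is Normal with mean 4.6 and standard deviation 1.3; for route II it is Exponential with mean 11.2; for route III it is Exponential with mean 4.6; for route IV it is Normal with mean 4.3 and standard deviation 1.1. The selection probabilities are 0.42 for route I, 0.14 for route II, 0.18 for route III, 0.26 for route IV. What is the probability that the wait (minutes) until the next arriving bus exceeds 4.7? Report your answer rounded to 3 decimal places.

0.447

Conditional on each route, P(X > 4.7): I: 0.469342; II: 0.657282; III: 0.359968; IV: 0.358065.
By total probability, P(X > 4.7) = 0.42·0.469342 + 0.14·0.657282 + 0.18·0.359968 + 0.26·0.358065 = 0.447034.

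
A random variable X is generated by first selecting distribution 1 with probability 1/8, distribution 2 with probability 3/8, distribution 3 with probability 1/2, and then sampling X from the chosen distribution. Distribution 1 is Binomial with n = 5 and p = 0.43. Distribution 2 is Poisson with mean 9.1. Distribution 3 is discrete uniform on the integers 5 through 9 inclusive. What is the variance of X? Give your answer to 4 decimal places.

Per component, 1: μ=2.15, E[X²]=5.848; 2: μ=9.1, E[X²]=91.91; 3: μ=7, E[X²]=51.
E[X] = 0.125·2.15 + 0.375·9.1 + 0.5·7 = 7.18125.
E[X²] = 0.125·5.848 + 0.375·91.91 + 0.5·51 = 60.6972.
Var(X) = E[X²] − (E[X])² = 60.6972 − 51.5704 = 9.1269.

9.1269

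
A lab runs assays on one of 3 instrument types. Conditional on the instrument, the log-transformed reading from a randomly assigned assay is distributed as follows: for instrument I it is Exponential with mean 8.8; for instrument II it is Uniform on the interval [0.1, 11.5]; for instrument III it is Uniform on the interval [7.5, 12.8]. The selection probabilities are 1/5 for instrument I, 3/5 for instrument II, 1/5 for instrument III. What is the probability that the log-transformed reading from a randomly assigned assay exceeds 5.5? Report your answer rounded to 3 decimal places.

Conditional on each instrument, P(X > 5.5): I: 0.535261; II: 0.526316; III: 1.
By total probability, P(X > 5.5) = 0.2·0.535261 + 0.6·0.526316 + 0.2·1 = 0.622842.

0.623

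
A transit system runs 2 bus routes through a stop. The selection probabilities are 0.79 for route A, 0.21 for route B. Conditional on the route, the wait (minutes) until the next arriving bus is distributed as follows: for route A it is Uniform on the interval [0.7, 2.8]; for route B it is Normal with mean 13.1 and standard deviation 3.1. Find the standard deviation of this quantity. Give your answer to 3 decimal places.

Per component, A: μ=1.75, E[X²]=3.43; B: μ=13.1, E[X²]=181.22.
E[X] = 0.79·1.75 + 0.21·13.1 = 4.1335.
E[X²] = 0.79·3.43 + 0.21·181.22 = 40.7659.
Var(X) = E[X²] − (E[X])² = 40.7659 − 17.0858 = 23.6801.
SD(X) = √23.6801 = 4.86622.

4.866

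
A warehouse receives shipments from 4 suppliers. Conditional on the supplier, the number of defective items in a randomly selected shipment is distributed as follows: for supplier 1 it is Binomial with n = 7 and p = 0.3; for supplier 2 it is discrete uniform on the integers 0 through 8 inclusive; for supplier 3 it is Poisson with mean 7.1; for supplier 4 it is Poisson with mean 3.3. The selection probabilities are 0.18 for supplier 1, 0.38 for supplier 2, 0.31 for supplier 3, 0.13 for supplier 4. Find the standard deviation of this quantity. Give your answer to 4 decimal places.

2.9735

Per component, 1: μ=2.1, E[X²]=5.88; 2: μ=4, E[X²]=22.6667; 3: μ=7.1, E[X²]=57.51; 4: μ=3.3, E[X²]=14.19.
E[X] = 0.18·2.1 + 0.38·4 + 0.31·7.1 + 0.13·3.3 = 4.528.
E[X²] = 0.18·5.88 + 0.38·22.6667 + 0.31·57.51 + 0.13·14.19 = 29.3445.
Var(X) = E[X²] − (E[X])² = 29.3445 − 20.5028 = 8.84175.
SD(X) = √8.84175 = 2.97351.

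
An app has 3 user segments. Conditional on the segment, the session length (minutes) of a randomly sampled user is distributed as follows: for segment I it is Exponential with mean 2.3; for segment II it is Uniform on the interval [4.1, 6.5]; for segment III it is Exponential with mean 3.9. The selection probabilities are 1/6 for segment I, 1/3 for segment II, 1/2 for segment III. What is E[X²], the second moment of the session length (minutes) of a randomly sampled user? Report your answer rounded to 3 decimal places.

26.497

For each component E[X²] = Var + (mean)², giving I: 10.58; II: 28.57; III: 30.42.
Overall E[X²] = 0.166667·10.58 + 0.333333·28.57 + 0.5·30.42 = 26.4967.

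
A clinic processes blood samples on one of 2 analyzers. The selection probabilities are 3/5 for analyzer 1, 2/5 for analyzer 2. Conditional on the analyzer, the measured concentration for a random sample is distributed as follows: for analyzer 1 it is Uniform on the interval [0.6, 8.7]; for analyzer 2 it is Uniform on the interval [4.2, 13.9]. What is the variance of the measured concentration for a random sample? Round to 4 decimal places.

11.0632

Per component, 1: μ=4.65, E[X²]=27.09; 2: μ=9.05, E[X²]=89.7433.
E[X] = 0.6·4.65 + 0.4·9.05 = 6.41.
E[X²] = 0.6·27.09 + 0.4·89.7433 = 52.1513.
Var(X) = E[X²] − (E[X])² = 52.1513 − 41.0881 = 11.0632.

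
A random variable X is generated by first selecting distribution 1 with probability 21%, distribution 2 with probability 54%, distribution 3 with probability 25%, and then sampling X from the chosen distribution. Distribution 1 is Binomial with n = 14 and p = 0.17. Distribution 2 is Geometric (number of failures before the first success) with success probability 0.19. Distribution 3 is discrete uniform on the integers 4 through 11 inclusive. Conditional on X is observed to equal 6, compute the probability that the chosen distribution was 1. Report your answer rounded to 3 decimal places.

Likelihoods P(X=6 | ·): 1: 0.0163258; 2: 0.0536616; 3: 0.125.
Posterior ∝ prior × likelihood. Numerator for 1: 0.21·0.0163258 = 0.00342841.
Normalizing constant: 0.21·0.0163258 + 0.54·0.0536616 + 0.25·0.125 = 0.0636557.
P(1 | observation) = 0.00342841 / 0.0636557 = 0.0538587.

0.054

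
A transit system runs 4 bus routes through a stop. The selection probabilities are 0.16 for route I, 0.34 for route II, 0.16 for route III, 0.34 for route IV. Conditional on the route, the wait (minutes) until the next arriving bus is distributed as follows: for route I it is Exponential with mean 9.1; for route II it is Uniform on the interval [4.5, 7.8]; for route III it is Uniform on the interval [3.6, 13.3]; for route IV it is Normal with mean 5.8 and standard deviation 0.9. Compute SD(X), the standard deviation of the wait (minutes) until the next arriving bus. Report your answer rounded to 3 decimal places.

Per component, I: μ=9.1, E[X²]=165.62; II: μ=6.15, E[X²]=38.73; III: μ=8.45, E[X²]=79.2433; IV: μ=5.8, E[X²]=34.45.
E[X] = 0.16·9.1 + 0.34·6.15 + 0.16·8.45 + 0.34·5.8 = 6.871.
E[X²] = 0.16·165.62 + 0.34·38.73 + 0.16·79.2433 + 0.34·34.45 = 64.0593.
Var(X) = E[X²] − (E[X])² = 64.0593 − 47.2106 = 16.8487.
SD(X) = √16.8487 = 4.10472.

4.105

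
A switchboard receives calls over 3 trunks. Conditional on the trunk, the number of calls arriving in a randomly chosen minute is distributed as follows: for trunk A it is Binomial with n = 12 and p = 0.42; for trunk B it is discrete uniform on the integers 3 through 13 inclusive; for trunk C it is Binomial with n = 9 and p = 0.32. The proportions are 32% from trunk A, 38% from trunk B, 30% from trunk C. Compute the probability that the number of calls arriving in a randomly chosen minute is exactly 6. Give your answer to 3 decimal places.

0.105

Conditional on each trunk, P(X = 6): A: 0.193079; B: 0.0909091; C: 0.02836.
By total probability, P(X = 6) = 0.32·0.193079 + 0.38·0.0909091 + 0.3·0.02836 = 0.104839.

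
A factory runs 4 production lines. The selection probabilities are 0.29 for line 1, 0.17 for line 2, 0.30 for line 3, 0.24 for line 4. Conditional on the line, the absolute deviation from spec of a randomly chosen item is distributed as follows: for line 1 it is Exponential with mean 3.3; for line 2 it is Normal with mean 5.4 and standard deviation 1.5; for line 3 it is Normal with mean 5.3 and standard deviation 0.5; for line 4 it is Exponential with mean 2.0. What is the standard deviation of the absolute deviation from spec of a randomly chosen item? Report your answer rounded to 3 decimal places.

2.552

Per component, 1: μ=3.3, E[X²]=21.78; 2: μ=5.4, E[X²]=31.41; 3: μ=5.3, E[X²]=28.34; 4: μ=2, E[X²]=8.
E[X] = 0.29·3.3 + 0.17·5.4 + 0.3·5.3 + 0.24·2 = 3.945.
E[X²] = 0.29·21.78 + 0.17·31.41 + 0.3·28.34 + 0.24·8 = 22.0779.
Var(X) = E[X²] − (E[X])² = 22.0779 − 15.563 = 6.51488.
SD(X) = √6.51488 = 2.55243.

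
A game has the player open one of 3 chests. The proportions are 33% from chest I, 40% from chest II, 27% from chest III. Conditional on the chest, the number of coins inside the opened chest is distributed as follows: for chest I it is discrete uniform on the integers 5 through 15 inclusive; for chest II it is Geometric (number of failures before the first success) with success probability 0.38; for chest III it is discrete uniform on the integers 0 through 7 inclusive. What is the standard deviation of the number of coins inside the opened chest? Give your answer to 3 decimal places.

4.452

Per component, I: μ=10, E[X²]=110; II: μ=1.63158, E[X²]=6.95568; III: μ=3.5, E[X²]=17.5.
E[X] = 0.33·10 + 0.4·1.63158 + 0.27·3.5 = 4.89763.
E[X²] = 0.33·110 + 0.4·6.95568 + 0.27·17.5 = 43.8073.
Var(X) = E[X²] − (E[X])² = 43.8073 − 23.9868 = 19.8205.
SD(X) = √19.8205 = 4.45202.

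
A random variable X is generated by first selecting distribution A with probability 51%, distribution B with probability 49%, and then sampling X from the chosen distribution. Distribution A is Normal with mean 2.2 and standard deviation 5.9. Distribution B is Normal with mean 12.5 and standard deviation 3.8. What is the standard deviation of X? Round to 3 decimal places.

Per component, A: μ=2.2, E[X²]=39.65; B: μ=12.5, E[X²]=170.69.
E[X] = 0.51·2.2 + 0.49·12.5 = 7.247.
E[X²] = 0.51·39.65 + 0.49·170.69 = 103.86.
Var(X) = E[X²] − (E[X])² = 103.86 − 52.519 = 51.3406.
SD(X) = √51.3406 = 7.16523.

7.165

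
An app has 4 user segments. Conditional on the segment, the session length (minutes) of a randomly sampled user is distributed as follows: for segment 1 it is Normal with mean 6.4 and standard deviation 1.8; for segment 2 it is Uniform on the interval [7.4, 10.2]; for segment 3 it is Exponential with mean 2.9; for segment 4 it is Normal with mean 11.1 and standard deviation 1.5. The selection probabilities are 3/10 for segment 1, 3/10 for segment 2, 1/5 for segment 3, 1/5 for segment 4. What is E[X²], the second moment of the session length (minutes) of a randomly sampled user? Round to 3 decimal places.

For each component E[X²] = Var + (mean)², giving 1: 44.2; 2: 78.0933; 3: 16.82; 4: 125.46.
Overall E[X²] = 0.3·44.2 + 0.3·78.0933 + 0.2·16.82 + 0.2·125.46 = 65.144.

65.144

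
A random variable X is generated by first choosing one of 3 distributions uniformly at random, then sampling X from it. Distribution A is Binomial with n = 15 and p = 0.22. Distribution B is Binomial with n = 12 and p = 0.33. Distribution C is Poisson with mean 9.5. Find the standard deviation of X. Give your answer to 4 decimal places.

Per component, A: μ=3.3, E[X²]=13.464; B: μ=3.96, E[X²]=18.3348; C: μ=9.5, E[X²]=99.75.
E[X] = 0.333333·3.3 + 0.333333·3.96 + 0.333333·9.5 = 5.58667.
E[X²] = 0.333333·13.464 + 0.333333·18.3348 + 0.333333·99.75 = 43.8496.
Var(X) = E[X²] − (E[X])² = 43.8496 − 31.2108 = 12.6388.
SD(X) = √12.6388 = 3.5551.

3.5551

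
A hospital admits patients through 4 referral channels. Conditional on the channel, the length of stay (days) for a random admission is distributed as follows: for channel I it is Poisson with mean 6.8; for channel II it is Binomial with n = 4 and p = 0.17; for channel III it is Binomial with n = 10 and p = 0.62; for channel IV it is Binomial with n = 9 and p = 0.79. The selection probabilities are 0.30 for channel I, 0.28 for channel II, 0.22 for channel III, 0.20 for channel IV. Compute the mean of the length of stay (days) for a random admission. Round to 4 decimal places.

5.0164

Component means — I: 6.8; II: 0.68; III: 6.2; IV: 7.11.
E[X] = 0.3·6.8 + 0.28·0.68 + 0.22·6.2 + 0.2·7.11 = 5.0164.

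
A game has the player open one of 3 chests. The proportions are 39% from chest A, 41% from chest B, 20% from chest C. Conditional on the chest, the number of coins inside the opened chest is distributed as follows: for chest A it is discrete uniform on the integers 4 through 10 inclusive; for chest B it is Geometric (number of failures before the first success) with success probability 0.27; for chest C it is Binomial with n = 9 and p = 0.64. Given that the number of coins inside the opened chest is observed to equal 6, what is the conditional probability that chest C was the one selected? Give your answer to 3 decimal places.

Likelihoods P(X=6 | ·): A: 0.142857; B: 0.0408602; C: 0.269319.
Posterior ∝ prior × likelihood. Numerator for C: 0.2·0.269319 = 0.0538638.
Normalizing constant: 0.39·0.142857 + 0.41·0.0408602 + 0.2·0.269319 = 0.126331.
P(C | observation) = 0.0538638 / 0.126331 = 0.426371.

0.426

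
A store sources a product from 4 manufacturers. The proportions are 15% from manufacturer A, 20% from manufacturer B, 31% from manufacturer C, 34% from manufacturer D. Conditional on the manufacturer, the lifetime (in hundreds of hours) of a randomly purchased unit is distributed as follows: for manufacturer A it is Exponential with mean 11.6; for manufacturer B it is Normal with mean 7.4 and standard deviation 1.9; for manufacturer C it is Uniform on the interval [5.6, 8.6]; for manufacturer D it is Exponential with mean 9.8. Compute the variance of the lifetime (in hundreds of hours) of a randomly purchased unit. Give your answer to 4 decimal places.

56.5938

Per component, A: μ=11.6, E[X²]=269.12; B: μ=7.4, E[X²]=58.37; C: μ=7.1, E[X²]=51.16; D: μ=9.8, E[X²]=192.08.
E[X] = 0.15·11.6 + 0.2·7.4 + 0.31·7.1 + 0.34·9.8 = 8.753.
E[X²] = 0.15·269.12 + 0.2·58.37 + 0.31·51.16 + 0.34·192.08 = 133.209.
Var(X) = E[X²] − (E[X])² = 133.209 − 76.615 = 56.5938.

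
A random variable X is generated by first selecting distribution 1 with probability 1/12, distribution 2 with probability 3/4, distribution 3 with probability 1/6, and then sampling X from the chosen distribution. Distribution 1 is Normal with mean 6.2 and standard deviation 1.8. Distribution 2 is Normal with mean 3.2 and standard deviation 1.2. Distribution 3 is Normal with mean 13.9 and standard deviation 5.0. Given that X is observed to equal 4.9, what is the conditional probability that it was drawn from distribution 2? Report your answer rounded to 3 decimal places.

0.844

Likelihoods f(4.9 | ·): 1: 0.170755; 2: 0.121878; 3: 0.01579.
Posterior ∝ prior × likelihood. Numerator for 2: 0.75·0.121878 = 0.0914087.
Normalizing constant: 0.0833333·0.170755 + 0.75·0.121878 + 0.166667·0.01579 = 0.10827.
P(2 | observation) = 0.0914087 / 0.10827 = 0.844267.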